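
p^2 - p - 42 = (p - 7)*(p + 6)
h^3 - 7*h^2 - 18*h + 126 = (h - 7)*(h - 3*sqrt(2))*(h + 3*sqrt(2))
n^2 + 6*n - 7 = (n - 1)*(n + 7)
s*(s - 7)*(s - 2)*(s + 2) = s^4 - 7*s^3 - 4*s^2 + 28*s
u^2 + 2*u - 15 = (u - 3)*(u + 5)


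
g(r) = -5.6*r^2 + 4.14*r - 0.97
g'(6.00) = -63.06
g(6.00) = -177.73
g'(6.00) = -63.06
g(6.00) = -177.73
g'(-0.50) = 9.74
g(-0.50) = -4.44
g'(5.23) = -54.44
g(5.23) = -132.49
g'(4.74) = -48.95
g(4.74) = -107.16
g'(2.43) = -23.08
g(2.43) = -23.98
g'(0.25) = 1.34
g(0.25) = -0.28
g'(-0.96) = 14.89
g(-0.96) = -10.11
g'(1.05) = -7.62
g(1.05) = -2.80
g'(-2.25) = 29.34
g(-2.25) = -38.64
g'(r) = 4.14 - 11.2*r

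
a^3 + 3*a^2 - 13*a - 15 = (a - 3)*(a + 1)*(a + 5)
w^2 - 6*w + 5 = (w - 5)*(w - 1)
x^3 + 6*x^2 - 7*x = x*(x - 1)*(x + 7)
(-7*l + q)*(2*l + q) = -14*l^2 - 5*l*q + q^2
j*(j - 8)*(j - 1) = j^3 - 9*j^2 + 8*j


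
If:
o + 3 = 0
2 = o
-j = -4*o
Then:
No Solution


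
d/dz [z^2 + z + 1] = 2*z + 1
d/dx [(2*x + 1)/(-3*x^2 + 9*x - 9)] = (2*x^2 + 2*x - 9)/(3*(x^4 - 6*x^3 + 15*x^2 - 18*x + 9))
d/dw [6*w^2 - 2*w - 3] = 12*w - 2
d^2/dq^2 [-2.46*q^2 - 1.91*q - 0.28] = -4.92000000000000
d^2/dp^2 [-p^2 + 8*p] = -2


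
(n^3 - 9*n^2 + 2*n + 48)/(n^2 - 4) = (n^2 - 11*n + 24)/(n - 2)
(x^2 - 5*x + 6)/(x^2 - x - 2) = (x - 3)/(x + 1)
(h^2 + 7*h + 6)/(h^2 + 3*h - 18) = (h + 1)/(h - 3)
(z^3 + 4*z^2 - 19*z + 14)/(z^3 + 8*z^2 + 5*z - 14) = (z - 2)/(z + 2)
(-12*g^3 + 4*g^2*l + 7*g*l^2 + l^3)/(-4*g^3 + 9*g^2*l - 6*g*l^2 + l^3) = (12*g^2 + 8*g*l + l^2)/(4*g^2 - 5*g*l + l^2)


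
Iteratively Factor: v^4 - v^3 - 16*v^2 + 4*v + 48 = (v - 4)*(v^3 + 3*v^2 - 4*v - 12) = (v - 4)*(v + 3)*(v^2 - 4) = (v - 4)*(v + 2)*(v + 3)*(v - 2)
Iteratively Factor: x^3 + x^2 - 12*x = (x)*(x^2 + x - 12) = x*(x - 3)*(x + 4)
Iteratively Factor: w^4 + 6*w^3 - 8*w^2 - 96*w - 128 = (w + 2)*(w^3 + 4*w^2 - 16*w - 64) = (w + 2)*(w + 4)*(w^2 - 16) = (w + 2)*(w + 4)^2*(w - 4)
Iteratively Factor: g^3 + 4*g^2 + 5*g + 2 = (g + 2)*(g^2 + 2*g + 1) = (g + 1)*(g + 2)*(g + 1)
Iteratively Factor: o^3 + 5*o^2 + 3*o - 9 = (o + 3)*(o^2 + 2*o - 3) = (o - 1)*(o + 3)*(o + 3)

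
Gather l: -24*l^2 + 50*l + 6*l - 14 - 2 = -24*l^2 + 56*l - 16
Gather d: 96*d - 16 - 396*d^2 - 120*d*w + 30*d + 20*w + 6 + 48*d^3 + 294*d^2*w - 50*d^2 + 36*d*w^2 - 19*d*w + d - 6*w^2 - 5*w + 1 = 48*d^3 + d^2*(294*w - 446) + d*(36*w^2 - 139*w + 127) - 6*w^2 + 15*w - 9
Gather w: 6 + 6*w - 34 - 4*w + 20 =2*w - 8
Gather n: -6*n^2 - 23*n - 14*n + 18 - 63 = -6*n^2 - 37*n - 45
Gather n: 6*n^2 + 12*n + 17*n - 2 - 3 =6*n^2 + 29*n - 5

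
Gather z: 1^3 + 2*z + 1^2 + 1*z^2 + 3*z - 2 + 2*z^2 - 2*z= 3*z^2 + 3*z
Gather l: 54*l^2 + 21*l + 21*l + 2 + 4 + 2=54*l^2 + 42*l + 8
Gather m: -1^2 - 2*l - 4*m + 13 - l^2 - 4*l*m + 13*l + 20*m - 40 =-l^2 + 11*l + m*(16 - 4*l) - 28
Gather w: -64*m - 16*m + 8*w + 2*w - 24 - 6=-80*m + 10*w - 30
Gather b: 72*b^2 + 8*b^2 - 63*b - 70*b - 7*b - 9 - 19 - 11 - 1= 80*b^2 - 140*b - 40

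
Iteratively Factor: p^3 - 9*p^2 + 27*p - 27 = (p - 3)*(p^2 - 6*p + 9) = (p - 3)^2*(p - 3)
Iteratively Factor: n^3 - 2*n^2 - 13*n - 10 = (n + 2)*(n^2 - 4*n - 5) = (n - 5)*(n + 2)*(n + 1)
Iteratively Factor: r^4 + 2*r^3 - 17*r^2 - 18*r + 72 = (r + 4)*(r^3 - 2*r^2 - 9*r + 18) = (r - 2)*(r + 4)*(r^2 - 9) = (r - 3)*(r - 2)*(r + 4)*(r + 3)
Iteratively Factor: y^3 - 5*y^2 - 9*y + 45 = (y - 5)*(y^2 - 9) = (y - 5)*(y + 3)*(y - 3)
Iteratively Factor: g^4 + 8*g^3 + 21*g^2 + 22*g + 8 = (g + 4)*(g^3 + 4*g^2 + 5*g + 2) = (g + 1)*(g + 4)*(g^2 + 3*g + 2) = (g + 1)^2*(g + 4)*(g + 2)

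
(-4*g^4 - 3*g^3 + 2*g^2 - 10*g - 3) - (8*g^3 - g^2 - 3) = -4*g^4 - 11*g^3 + 3*g^2 - 10*g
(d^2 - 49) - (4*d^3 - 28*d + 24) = -4*d^3 + d^2 + 28*d - 73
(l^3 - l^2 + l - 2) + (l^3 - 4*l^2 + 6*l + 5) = 2*l^3 - 5*l^2 + 7*l + 3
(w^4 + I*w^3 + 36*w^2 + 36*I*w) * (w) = w^5 + I*w^4 + 36*w^3 + 36*I*w^2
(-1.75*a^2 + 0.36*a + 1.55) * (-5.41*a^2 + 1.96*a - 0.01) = 9.4675*a^4 - 5.3776*a^3 - 7.6624*a^2 + 3.0344*a - 0.0155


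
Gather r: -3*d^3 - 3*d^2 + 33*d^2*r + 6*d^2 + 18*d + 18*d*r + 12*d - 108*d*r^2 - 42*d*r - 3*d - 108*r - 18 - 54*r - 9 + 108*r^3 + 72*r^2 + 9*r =-3*d^3 + 3*d^2 + 27*d + 108*r^3 + r^2*(72 - 108*d) + r*(33*d^2 - 24*d - 153) - 27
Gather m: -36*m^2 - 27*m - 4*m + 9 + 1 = -36*m^2 - 31*m + 10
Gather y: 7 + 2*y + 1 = 2*y + 8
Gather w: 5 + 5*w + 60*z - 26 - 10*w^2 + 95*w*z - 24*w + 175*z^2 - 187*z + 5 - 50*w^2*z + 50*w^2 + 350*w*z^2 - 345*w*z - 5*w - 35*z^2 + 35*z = w^2*(40 - 50*z) + w*(350*z^2 - 250*z - 24) + 140*z^2 - 92*z - 16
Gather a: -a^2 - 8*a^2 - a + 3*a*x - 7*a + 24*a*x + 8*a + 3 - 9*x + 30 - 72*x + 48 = -9*a^2 + 27*a*x - 81*x + 81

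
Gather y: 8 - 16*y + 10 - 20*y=18 - 36*y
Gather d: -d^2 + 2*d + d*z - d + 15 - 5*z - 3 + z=-d^2 + d*(z + 1) - 4*z + 12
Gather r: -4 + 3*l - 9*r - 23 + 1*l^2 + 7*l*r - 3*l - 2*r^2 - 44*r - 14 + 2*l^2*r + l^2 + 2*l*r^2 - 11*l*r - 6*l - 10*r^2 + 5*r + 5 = 2*l^2 - 6*l + r^2*(2*l - 12) + r*(2*l^2 - 4*l - 48) - 36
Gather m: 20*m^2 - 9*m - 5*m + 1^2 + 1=20*m^2 - 14*m + 2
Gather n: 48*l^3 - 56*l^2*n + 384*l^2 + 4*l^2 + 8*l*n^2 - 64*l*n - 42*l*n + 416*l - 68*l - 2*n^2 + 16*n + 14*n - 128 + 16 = 48*l^3 + 388*l^2 + 348*l + n^2*(8*l - 2) + n*(-56*l^2 - 106*l + 30) - 112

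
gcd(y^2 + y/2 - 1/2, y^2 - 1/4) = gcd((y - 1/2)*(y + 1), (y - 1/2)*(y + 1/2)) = y - 1/2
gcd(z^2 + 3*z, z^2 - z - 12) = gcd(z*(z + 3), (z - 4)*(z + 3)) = z + 3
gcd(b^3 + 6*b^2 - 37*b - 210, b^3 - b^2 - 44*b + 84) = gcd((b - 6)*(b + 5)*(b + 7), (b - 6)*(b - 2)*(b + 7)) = b^2 + b - 42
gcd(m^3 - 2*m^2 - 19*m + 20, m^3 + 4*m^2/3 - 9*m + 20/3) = m^2 + 3*m - 4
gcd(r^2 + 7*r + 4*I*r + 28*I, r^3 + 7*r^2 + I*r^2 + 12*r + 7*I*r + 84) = r^2 + r*(7 + 4*I) + 28*I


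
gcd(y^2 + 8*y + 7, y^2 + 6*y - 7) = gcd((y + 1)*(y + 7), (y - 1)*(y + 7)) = y + 7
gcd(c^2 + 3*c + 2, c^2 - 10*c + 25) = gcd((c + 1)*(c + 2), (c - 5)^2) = 1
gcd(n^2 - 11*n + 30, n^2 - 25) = n - 5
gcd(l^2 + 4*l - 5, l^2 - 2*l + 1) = l - 1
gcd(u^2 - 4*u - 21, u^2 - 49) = u - 7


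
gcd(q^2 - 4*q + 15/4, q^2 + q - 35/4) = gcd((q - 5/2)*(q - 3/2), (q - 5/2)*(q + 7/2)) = q - 5/2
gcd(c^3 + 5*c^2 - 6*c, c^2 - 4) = 1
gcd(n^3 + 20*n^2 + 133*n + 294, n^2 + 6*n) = n + 6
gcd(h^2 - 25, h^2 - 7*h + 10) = h - 5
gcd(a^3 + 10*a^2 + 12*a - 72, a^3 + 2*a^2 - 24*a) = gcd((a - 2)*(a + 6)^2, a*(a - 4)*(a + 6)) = a + 6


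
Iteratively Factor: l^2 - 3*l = (l)*(l - 3)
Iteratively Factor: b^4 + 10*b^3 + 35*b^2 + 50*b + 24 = (b + 4)*(b^3 + 6*b^2 + 11*b + 6) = (b + 1)*(b + 4)*(b^2 + 5*b + 6) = (b + 1)*(b + 2)*(b + 4)*(b + 3)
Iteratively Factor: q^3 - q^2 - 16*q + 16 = (q + 4)*(q^2 - 5*q + 4) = (q - 1)*(q + 4)*(q - 4)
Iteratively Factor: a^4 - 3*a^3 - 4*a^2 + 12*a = (a)*(a^3 - 3*a^2 - 4*a + 12) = a*(a - 3)*(a^2 - 4) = a*(a - 3)*(a + 2)*(a - 2)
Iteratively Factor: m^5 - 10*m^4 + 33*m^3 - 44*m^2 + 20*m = (m - 2)*(m^4 - 8*m^3 + 17*m^2 - 10*m) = (m - 2)^2*(m^3 - 6*m^2 + 5*m) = (m - 5)*(m - 2)^2*(m^2 - m) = m*(m - 5)*(m - 2)^2*(m - 1)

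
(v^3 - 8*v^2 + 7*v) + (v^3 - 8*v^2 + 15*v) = 2*v^3 - 16*v^2 + 22*v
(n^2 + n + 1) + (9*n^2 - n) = 10*n^2 + 1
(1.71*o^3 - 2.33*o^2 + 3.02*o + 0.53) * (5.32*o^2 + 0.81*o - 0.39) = 9.0972*o^5 - 11.0105*o^4 + 13.5122*o^3 + 6.1745*o^2 - 0.7485*o - 0.2067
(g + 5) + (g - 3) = 2*g + 2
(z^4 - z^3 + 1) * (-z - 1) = -z^5 + z^3 - z - 1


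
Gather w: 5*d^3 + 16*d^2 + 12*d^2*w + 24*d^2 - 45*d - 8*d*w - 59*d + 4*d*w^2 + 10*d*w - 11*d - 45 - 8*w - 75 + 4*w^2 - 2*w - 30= 5*d^3 + 40*d^2 - 115*d + w^2*(4*d + 4) + w*(12*d^2 + 2*d - 10) - 150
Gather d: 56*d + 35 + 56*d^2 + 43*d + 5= 56*d^2 + 99*d + 40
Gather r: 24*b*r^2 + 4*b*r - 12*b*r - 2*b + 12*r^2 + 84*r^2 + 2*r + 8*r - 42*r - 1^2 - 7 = -2*b + r^2*(24*b + 96) + r*(-8*b - 32) - 8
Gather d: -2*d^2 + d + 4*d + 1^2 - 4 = -2*d^2 + 5*d - 3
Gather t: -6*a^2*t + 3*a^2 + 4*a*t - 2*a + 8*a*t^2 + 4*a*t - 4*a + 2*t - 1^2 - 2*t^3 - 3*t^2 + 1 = 3*a^2 - 6*a - 2*t^3 + t^2*(8*a - 3) + t*(-6*a^2 + 8*a + 2)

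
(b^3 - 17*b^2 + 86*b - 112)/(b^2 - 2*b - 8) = (-b^3 + 17*b^2 - 86*b + 112)/(-b^2 + 2*b + 8)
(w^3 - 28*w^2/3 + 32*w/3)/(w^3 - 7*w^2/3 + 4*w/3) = (w - 8)/(w - 1)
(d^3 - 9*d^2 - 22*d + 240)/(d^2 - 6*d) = d - 3 - 40/d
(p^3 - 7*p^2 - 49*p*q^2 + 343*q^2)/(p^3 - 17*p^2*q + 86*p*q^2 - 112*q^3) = (p^2 + 7*p*q - 7*p - 49*q)/(p^2 - 10*p*q + 16*q^2)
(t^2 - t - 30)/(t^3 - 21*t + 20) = (t - 6)/(t^2 - 5*t + 4)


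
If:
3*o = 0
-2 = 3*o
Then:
No Solution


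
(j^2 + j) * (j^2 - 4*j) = j^4 - 3*j^3 - 4*j^2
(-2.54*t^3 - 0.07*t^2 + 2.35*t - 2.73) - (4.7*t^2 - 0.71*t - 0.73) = -2.54*t^3 - 4.77*t^2 + 3.06*t - 2.0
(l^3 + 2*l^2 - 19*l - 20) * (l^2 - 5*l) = l^5 - 3*l^4 - 29*l^3 + 75*l^2 + 100*l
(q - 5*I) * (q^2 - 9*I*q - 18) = q^3 - 14*I*q^2 - 63*q + 90*I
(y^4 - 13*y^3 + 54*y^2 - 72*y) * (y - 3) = y^5 - 16*y^4 + 93*y^3 - 234*y^2 + 216*y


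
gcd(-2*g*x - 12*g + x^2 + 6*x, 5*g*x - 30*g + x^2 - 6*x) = 1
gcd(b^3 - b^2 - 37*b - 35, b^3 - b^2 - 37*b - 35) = b^3 - b^2 - 37*b - 35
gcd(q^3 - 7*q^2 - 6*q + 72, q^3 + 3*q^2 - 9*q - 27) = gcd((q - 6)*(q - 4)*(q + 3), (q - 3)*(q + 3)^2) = q + 3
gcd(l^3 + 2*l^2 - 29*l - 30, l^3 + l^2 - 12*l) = 1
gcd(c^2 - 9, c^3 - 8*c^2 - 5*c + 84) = c + 3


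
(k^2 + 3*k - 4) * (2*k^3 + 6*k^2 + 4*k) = 2*k^5 + 12*k^4 + 14*k^3 - 12*k^2 - 16*k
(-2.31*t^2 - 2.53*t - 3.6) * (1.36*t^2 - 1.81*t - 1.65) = -3.1416*t^4 + 0.7403*t^3 + 3.4948*t^2 + 10.6905*t + 5.94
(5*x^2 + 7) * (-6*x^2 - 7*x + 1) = -30*x^4 - 35*x^3 - 37*x^2 - 49*x + 7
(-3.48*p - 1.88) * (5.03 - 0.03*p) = 0.1044*p^2 - 17.448*p - 9.4564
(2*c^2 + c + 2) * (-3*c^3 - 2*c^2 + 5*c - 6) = -6*c^5 - 7*c^4 + 2*c^3 - 11*c^2 + 4*c - 12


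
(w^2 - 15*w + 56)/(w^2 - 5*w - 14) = (w - 8)/(w + 2)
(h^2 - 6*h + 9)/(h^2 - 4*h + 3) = (h - 3)/(h - 1)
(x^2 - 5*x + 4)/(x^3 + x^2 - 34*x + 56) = (x - 1)/(x^2 + 5*x - 14)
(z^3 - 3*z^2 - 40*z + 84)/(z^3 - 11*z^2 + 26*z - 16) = (z^2 - z - 42)/(z^2 - 9*z + 8)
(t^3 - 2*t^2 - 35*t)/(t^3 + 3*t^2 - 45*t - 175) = t/(t + 5)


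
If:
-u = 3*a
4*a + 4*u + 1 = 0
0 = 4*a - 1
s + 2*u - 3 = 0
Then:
No Solution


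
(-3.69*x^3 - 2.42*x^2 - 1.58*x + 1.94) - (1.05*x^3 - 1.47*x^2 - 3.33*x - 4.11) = -4.74*x^3 - 0.95*x^2 + 1.75*x + 6.05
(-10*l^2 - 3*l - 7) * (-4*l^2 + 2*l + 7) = 40*l^4 - 8*l^3 - 48*l^2 - 35*l - 49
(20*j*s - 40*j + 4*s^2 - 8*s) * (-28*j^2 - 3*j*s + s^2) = -560*j^3*s + 1120*j^3 - 172*j^2*s^2 + 344*j^2*s + 8*j*s^3 - 16*j*s^2 + 4*s^4 - 8*s^3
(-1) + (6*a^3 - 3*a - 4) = 6*a^3 - 3*a - 5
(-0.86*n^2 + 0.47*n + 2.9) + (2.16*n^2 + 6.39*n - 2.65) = 1.3*n^2 + 6.86*n + 0.25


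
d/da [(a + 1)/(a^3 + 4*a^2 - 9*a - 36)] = (a^3 + 4*a^2 - 9*a - (a + 1)*(3*a^2 + 8*a - 9) - 36)/(a^3 + 4*a^2 - 9*a - 36)^2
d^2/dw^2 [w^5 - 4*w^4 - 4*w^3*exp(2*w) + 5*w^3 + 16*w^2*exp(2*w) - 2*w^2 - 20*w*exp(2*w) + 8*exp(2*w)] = -16*w^3*exp(2*w) + 20*w^3 + 16*w^2*exp(2*w) - 48*w^2 + 24*w*exp(2*w) + 30*w - 16*exp(2*w) - 4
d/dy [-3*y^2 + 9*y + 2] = 9 - 6*y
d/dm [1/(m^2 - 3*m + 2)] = (3 - 2*m)/(m^2 - 3*m + 2)^2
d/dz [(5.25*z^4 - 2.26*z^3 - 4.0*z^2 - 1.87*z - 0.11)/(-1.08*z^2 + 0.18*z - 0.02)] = (-11.34*z^5 + 5.2758*z^4 - 1.2336*z^3 - 2.604*z^2 - 0.0776*z + 0.0572)/(1.1664*z^4 - 0.3888*z^3 + 0.0756*z^2 - 0.0072*z + 0.0004)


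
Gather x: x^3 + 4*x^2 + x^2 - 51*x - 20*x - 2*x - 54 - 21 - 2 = x^3 + 5*x^2 - 73*x - 77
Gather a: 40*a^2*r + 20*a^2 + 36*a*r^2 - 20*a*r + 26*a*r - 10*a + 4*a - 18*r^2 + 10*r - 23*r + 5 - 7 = a^2*(40*r + 20) + a*(36*r^2 + 6*r - 6) - 18*r^2 - 13*r - 2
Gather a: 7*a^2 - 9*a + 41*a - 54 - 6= 7*a^2 + 32*a - 60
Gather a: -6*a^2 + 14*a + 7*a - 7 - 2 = -6*a^2 + 21*a - 9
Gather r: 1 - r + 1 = 2 - r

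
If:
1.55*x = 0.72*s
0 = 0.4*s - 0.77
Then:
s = 1.92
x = 0.89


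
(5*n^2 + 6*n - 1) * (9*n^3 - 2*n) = 45*n^5 + 54*n^4 - 19*n^3 - 12*n^2 + 2*n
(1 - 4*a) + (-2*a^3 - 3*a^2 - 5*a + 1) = -2*a^3 - 3*a^2 - 9*a + 2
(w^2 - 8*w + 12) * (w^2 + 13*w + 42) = w^4 + 5*w^3 - 50*w^2 - 180*w + 504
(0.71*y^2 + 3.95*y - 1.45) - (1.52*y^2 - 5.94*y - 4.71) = -0.81*y^2 + 9.89*y + 3.26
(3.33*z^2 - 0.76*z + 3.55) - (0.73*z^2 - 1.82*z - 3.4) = 2.6*z^2 + 1.06*z + 6.95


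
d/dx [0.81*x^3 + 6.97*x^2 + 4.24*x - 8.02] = 2.43*x^2 + 13.94*x + 4.24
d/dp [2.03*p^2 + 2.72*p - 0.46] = 4.06*p + 2.72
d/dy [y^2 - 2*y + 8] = 2*y - 2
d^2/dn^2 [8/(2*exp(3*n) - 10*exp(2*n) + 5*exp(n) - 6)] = 8*((-18*exp(2*n) + 40*exp(n) - 5)*(2*exp(3*n) - 10*exp(2*n) + 5*exp(n) - 6) + 2*(6*exp(2*n) - 20*exp(n) + 5)^2*exp(n))*exp(n)/(2*exp(3*n) - 10*exp(2*n) + 5*exp(n) - 6)^3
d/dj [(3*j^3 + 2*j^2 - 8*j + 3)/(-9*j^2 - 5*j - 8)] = (-27*j^4 - 30*j^3 - 154*j^2 + 22*j + 79)/(81*j^4 + 90*j^3 + 169*j^2 + 80*j + 64)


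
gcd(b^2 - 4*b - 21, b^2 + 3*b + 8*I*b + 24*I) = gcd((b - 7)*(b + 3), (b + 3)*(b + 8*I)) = b + 3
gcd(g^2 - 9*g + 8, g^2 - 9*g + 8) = g^2 - 9*g + 8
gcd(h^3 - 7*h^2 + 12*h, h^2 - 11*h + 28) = h - 4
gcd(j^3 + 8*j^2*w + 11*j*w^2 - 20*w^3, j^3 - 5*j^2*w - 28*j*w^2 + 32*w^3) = -j^2 - 3*j*w + 4*w^2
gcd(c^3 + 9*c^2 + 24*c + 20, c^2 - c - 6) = c + 2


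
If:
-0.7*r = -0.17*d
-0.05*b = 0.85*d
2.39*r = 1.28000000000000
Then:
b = -37.49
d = 2.21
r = 0.54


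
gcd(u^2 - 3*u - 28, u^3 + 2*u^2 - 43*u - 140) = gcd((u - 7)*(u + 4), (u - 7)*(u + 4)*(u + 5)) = u^2 - 3*u - 28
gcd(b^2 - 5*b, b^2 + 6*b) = b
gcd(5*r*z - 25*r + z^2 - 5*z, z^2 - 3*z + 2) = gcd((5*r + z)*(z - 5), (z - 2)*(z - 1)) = 1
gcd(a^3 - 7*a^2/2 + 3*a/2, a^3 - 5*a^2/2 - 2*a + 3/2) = a^2 - 7*a/2 + 3/2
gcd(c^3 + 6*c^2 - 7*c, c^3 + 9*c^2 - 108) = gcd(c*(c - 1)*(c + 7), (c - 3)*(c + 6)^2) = 1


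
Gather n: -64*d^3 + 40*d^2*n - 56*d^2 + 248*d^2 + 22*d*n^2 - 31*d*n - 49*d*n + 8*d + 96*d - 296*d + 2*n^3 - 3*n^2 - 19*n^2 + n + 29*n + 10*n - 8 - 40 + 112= -64*d^3 + 192*d^2 - 192*d + 2*n^3 + n^2*(22*d - 22) + n*(40*d^2 - 80*d + 40) + 64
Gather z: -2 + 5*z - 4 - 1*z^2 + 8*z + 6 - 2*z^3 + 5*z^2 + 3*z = -2*z^3 + 4*z^2 + 16*z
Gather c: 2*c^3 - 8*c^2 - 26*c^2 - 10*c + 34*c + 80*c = 2*c^3 - 34*c^2 + 104*c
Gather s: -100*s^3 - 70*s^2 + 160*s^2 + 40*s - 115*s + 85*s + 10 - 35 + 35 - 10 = -100*s^3 + 90*s^2 + 10*s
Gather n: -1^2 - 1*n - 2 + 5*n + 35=4*n + 32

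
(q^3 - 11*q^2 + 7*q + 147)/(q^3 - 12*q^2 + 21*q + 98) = (q + 3)/(q + 2)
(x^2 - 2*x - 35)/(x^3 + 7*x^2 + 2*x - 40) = (x - 7)/(x^2 + 2*x - 8)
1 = 1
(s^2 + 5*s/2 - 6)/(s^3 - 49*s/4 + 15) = 2/(2*s - 5)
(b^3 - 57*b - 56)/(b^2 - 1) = (b^2 - b - 56)/(b - 1)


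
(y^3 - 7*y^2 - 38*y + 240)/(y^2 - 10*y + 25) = (y^2 - 2*y - 48)/(y - 5)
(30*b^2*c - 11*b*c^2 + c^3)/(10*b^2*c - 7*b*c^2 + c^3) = (6*b - c)/(2*b - c)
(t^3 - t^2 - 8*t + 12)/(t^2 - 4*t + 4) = t + 3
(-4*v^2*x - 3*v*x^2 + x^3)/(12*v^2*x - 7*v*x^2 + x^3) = (v + x)/(-3*v + x)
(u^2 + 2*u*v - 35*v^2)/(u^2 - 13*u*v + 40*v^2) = (u + 7*v)/(u - 8*v)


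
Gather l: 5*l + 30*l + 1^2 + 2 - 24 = 35*l - 21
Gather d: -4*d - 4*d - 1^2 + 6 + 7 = 12 - 8*d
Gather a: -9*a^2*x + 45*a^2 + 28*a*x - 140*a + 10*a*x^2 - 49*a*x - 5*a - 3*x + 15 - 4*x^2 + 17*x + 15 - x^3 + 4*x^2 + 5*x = a^2*(45 - 9*x) + a*(10*x^2 - 21*x - 145) - x^3 + 19*x + 30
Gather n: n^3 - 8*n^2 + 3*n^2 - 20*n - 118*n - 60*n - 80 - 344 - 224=n^3 - 5*n^2 - 198*n - 648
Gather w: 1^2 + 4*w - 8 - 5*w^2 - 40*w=-5*w^2 - 36*w - 7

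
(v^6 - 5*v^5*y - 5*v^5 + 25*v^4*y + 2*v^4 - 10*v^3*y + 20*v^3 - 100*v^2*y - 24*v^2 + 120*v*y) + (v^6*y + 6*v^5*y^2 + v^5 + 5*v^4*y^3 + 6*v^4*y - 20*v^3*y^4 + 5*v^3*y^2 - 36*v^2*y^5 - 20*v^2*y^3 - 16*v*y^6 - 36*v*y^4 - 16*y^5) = v^6*y + v^6 + 6*v^5*y^2 - 5*v^5*y - 4*v^5 + 5*v^4*y^3 + 31*v^4*y + 2*v^4 - 20*v^3*y^4 + 5*v^3*y^2 - 10*v^3*y + 20*v^3 - 36*v^2*y^5 - 20*v^2*y^3 - 100*v^2*y - 24*v^2 - 16*v*y^6 - 36*v*y^4 + 120*v*y - 16*y^5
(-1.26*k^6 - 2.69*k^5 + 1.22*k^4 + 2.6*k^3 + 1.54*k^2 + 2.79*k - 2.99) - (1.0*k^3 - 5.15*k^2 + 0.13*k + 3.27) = -1.26*k^6 - 2.69*k^5 + 1.22*k^4 + 1.6*k^3 + 6.69*k^2 + 2.66*k - 6.26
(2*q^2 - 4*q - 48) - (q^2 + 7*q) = q^2 - 11*q - 48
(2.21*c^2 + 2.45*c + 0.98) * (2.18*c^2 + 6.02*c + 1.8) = 4.8178*c^4 + 18.6452*c^3 + 20.8634*c^2 + 10.3096*c + 1.764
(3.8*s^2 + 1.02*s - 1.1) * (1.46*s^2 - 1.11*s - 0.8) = 5.548*s^4 - 2.7288*s^3 - 5.7782*s^2 + 0.405*s + 0.88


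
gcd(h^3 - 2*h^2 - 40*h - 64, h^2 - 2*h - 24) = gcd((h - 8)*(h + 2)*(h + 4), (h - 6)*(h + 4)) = h + 4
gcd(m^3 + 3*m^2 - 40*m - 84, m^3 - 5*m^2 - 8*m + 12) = m^2 - 4*m - 12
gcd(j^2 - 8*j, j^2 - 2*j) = j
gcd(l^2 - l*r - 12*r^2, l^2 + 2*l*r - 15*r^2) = 1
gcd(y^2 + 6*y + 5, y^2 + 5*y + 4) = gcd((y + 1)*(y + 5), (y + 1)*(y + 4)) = y + 1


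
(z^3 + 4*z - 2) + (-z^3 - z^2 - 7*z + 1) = -z^2 - 3*z - 1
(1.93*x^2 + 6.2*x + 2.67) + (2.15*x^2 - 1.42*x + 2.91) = 4.08*x^2 + 4.78*x + 5.58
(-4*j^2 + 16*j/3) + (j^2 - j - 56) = -3*j^2 + 13*j/3 - 56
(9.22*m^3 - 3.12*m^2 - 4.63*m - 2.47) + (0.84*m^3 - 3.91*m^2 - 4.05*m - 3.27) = 10.06*m^3 - 7.03*m^2 - 8.68*m - 5.74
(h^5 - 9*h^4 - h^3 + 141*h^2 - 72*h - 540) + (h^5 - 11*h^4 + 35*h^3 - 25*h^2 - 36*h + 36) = 2*h^5 - 20*h^4 + 34*h^3 + 116*h^2 - 108*h - 504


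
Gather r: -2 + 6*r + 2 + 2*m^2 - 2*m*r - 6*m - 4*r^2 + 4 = 2*m^2 - 6*m - 4*r^2 + r*(6 - 2*m) + 4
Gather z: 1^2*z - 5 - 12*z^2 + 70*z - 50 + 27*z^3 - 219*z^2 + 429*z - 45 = 27*z^3 - 231*z^2 + 500*z - 100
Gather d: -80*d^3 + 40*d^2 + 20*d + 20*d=-80*d^3 + 40*d^2 + 40*d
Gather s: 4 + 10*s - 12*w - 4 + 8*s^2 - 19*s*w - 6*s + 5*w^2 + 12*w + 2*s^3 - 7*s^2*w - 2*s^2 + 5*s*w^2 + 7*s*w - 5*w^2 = 2*s^3 + s^2*(6 - 7*w) + s*(5*w^2 - 12*w + 4)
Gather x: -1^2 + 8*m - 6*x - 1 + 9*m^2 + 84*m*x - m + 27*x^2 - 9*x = 9*m^2 + 7*m + 27*x^2 + x*(84*m - 15) - 2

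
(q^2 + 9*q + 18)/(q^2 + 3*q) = (q + 6)/q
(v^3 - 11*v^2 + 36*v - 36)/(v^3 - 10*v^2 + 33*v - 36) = (v^2 - 8*v + 12)/(v^2 - 7*v + 12)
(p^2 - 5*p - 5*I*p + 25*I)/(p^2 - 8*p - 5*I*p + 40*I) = (p - 5)/(p - 8)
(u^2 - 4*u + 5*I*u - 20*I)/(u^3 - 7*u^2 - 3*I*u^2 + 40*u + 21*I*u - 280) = (u - 4)/(u^2 - u*(7 + 8*I) + 56*I)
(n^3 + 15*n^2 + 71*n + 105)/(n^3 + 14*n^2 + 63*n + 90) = (n + 7)/(n + 6)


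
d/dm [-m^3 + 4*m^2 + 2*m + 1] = -3*m^2 + 8*m + 2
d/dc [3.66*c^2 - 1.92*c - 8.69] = 7.32*c - 1.92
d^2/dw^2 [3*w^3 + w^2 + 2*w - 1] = 18*w + 2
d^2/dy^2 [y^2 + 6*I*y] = 2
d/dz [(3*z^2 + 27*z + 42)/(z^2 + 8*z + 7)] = -3/(z^2 + 2*z + 1)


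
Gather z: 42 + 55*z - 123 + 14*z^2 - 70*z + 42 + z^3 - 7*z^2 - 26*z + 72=z^3 + 7*z^2 - 41*z + 33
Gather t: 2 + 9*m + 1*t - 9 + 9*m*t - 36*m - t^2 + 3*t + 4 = -27*m - t^2 + t*(9*m + 4) - 3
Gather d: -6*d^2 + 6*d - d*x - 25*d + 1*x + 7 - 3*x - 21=-6*d^2 + d*(-x - 19) - 2*x - 14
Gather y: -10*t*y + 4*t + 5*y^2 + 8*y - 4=4*t + 5*y^2 + y*(8 - 10*t) - 4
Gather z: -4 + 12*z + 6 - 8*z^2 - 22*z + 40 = -8*z^2 - 10*z + 42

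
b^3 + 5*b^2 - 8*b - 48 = (b - 3)*(b + 4)^2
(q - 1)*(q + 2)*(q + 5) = q^3 + 6*q^2 + 3*q - 10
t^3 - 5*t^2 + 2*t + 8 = (t - 4)*(t - 2)*(t + 1)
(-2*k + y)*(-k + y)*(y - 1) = 2*k^2*y - 2*k^2 - 3*k*y^2 + 3*k*y + y^3 - y^2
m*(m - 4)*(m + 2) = m^3 - 2*m^2 - 8*m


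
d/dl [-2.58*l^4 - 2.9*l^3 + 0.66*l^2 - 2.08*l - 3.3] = -10.32*l^3 - 8.7*l^2 + 1.32*l - 2.08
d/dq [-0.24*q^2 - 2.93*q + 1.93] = -0.48*q - 2.93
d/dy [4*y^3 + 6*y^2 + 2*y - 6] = 12*y^2 + 12*y + 2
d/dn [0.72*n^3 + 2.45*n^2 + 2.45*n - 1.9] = 2.16*n^2 + 4.9*n + 2.45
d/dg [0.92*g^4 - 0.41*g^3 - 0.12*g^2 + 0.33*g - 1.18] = 3.68*g^3 - 1.23*g^2 - 0.24*g + 0.33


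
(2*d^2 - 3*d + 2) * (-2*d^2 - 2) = -4*d^4 + 6*d^3 - 8*d^2 + 6*d - 4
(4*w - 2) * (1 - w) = -4*w^2 + 6*w - 2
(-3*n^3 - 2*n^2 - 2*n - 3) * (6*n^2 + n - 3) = -18*n^5 - 15*n^4 - 5*n^3 - 14*n^2 + 3*n + 9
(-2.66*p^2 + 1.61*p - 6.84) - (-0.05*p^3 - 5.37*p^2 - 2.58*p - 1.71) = 0.05*p^3 + 2.71*p^2 + 4.19*p - 5.13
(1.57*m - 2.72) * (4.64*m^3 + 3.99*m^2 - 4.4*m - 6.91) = 7.2848*m^4 - 6.3565*m^3 - 17.7608*m^2 + 1.1193*m + 18.7952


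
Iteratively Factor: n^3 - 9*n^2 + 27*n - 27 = (n - 3)*(n^2 - 6*n + 9) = (n - 3)^2*(n - 3)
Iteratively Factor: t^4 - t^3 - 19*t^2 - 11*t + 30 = (t + 2)*(t^3 - 3*t^2 - 13*t + 15) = (t - 5)*(t + 2)*(t^2 + 2*t - 3) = (t - 5)*(t + 2)*(t + 3)*(t - 1)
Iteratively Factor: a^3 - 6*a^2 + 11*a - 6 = (a - 3)*(a^2 - 3*a + 2) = (a - 3)*(a - 1)*(a - 2)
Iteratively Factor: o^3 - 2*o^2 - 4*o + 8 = (o - 2)*(o^2 - 4) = (o - 2)^2*(o + 2)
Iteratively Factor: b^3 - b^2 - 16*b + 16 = (b - 4)*(b^2 + 3*b - 4) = (b - 4)*(b + 4)*(b - 1)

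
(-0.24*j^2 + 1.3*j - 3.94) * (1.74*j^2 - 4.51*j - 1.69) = -0.4176*j^4 + 3.3444*j^3 - 12.313*j^2 + 15.5724*j + 6.6586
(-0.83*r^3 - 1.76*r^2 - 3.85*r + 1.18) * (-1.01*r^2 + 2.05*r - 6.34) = 0.8383*r^5 + 0.0761000000000003*r^4 + 5.5427*r^3 + 2.0741*r^2 + 26.828*r - 7.4812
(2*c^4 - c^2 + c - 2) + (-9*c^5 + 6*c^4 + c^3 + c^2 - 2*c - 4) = -9*c^5 + 8*c^4 + c^3 - c - 6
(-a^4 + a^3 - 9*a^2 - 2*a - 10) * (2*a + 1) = -2*a^5 + a^4 - 17*a^3 - 13*a^2 - 22*a - 10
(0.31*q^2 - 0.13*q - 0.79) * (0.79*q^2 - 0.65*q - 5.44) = 0.2449*q^4 - 0.3042*q^3 - 2.226*q^2 + 1.2207*q + 4.2976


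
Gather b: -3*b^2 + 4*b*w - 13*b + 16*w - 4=-3*b^2 + b*(4*w - 13) + 16*w - 4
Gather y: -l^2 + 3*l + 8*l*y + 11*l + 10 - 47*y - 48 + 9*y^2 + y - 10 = -l^2 + 14*l + 9*y^2 + y*(8*l - 46) - 48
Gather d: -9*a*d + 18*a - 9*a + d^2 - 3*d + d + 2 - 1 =9*a + d^2 + d*(-9*a - 2) + 1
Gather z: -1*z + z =0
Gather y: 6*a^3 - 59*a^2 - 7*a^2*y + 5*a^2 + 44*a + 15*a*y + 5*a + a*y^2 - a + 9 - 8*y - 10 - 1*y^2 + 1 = 6*a^3 - 54*a^2 + 48*a + y^2*(a - 1) + y*(-7*a^2 + 15*a - 8)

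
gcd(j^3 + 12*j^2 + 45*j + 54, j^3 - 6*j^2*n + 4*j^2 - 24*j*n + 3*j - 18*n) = j + 3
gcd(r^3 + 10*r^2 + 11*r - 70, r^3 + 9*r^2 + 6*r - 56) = r^2 + 5*r - 14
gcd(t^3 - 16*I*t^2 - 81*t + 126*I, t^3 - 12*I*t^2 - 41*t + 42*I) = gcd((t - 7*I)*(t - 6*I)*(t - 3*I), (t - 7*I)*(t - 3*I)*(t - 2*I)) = t^2 - 10*I*t - 21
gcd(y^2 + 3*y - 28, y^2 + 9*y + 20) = 1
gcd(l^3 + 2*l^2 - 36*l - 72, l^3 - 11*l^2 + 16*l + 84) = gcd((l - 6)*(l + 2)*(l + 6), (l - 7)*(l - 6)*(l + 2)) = l^2 - 4*l - 12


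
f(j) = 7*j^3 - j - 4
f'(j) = 21*j^2 - 1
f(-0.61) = -4.98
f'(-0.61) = 6.81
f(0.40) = -3.95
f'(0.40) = 2.36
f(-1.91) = -50.87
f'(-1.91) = 75.61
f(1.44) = 15.46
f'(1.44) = 42.55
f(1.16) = 5.77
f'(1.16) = 27.26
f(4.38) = 579.81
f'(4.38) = 401.87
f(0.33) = -4.08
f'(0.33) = 1.29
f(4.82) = 775.04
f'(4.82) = 486.88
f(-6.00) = -1510.00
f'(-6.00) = 755.00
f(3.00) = 182.00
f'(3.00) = 188.00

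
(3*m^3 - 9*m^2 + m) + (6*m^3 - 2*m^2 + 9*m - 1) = 9*m^3 - 11*m^2 + 10*m - 1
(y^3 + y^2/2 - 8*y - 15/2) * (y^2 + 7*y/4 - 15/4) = y^5 + 9*y^4/4 - 87*y^3/8 - 187*y^2/8 + 135*y/8 + 225/8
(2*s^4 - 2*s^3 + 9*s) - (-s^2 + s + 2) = 2*s^4 - 2*s^3 + s^2 + 8*s - 2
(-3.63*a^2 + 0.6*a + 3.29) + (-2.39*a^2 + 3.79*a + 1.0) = -6.02*a^2 + 4.39*a + 4.29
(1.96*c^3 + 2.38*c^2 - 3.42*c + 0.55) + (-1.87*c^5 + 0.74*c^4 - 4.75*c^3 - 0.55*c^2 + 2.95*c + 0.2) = -1.87*c^5 + 0.74*c^4 - 2.79*c^3 + 1.83*c^2 - 0.47*c + 0.75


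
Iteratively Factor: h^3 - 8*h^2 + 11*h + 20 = (h - 5)*(h^2 - 3*h - 4) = (h - 5)*(h + 1)*(h - 4)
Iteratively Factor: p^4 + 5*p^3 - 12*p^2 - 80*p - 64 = (p + 4)*(p^3 + p^2 - 16*p - 16) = (p - 4)*(p + 4)*(p^2 + 5*p + 4) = (p - 4)*(p + 4)^2*(p + 1)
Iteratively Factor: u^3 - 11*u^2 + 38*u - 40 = (u - 4)*(u^2 - 7*u + 10) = (u - 4)*(u - 2)*(u - 5)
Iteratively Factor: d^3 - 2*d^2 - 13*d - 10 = (d + 1)*(d^2 - 3*d - 10) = (d - 5)*(d + 1)*(d + 2)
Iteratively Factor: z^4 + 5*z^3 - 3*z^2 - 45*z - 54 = (z - 3)*(z^3 + 8*z^2 + 21*z + 18) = (z - 3)*(z + 3)*(z^2 + 5*z + 6) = (z - 3)*(z + 2)*(z + 3)*(z + 3)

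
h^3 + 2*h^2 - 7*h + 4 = (h - 1)^2*(h + 4)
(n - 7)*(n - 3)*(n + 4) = n^3 - 6*n^2 - 19*n + 84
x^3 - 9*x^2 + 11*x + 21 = (x - 7)*(x - 3)*(x + 1)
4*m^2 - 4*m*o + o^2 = (-2*m + o)^2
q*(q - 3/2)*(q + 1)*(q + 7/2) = q^4 + 3*q^3 - 13*q^2/4 - 21*q/4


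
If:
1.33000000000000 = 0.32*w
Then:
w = 4.16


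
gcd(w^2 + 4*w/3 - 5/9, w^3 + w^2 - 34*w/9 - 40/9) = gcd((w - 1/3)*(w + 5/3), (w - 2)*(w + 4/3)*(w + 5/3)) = w + 5/3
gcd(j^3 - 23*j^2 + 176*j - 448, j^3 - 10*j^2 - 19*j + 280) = j^2 - 15*j + 56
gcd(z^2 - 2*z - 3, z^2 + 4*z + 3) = z + 1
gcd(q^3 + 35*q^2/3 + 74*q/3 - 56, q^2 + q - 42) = q + 7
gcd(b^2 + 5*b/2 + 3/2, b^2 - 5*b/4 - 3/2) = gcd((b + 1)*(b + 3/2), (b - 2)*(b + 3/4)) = 1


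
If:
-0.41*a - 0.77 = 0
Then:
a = -1.88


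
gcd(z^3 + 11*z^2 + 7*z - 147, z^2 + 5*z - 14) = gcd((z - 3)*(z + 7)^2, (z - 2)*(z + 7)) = z + 7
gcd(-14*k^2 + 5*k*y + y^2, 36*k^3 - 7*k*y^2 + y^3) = 1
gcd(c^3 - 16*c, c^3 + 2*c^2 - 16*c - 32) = c^2 - 16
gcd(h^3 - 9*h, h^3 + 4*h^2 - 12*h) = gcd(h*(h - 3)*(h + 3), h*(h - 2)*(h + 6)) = h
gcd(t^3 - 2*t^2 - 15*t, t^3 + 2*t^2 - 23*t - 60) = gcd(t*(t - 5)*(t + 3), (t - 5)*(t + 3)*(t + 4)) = t^2 - 2*t - 15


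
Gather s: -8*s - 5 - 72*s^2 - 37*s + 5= -72*s^2 - 45*s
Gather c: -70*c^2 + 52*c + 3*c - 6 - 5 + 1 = -70*c^2 + 55*c - 10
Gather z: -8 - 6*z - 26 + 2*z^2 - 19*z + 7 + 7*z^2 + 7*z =9*z^2 - 18*z - 27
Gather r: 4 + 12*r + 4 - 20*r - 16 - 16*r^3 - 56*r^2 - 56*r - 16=-16*r^3 - 56*r^2 - 64*r - 24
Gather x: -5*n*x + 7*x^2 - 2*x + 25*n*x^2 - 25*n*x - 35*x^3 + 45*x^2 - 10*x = -35*x^3 + x^2*(25*n + 52) + x*(-30*n - 12)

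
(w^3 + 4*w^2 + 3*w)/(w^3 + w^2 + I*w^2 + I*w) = (w + 3)/(w + I)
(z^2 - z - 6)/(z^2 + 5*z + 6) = (z - 3)/(z + 3)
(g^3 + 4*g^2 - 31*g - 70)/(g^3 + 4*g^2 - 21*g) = (g^2 - 3*g - 10)/(g*(g - 3))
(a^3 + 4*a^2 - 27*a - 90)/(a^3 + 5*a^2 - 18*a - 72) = (a - 5)/(a - 4)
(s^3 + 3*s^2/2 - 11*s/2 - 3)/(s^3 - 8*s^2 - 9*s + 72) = (s^2 - 3*s/2 - 1)/(s^2 - 11*s + 24)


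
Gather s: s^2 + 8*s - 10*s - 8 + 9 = s^2 - 2*s + 1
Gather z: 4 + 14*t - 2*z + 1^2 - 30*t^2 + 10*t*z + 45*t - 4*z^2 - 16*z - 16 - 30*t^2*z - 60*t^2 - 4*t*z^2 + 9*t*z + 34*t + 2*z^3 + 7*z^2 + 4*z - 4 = -90*t^2 + 93*t + 2*z^3 + z^2*(3 - 4*t) + z*(-30*t^2 + 19*t - 14) - 15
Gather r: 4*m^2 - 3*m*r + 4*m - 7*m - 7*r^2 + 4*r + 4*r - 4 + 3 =4*m^2 - 3*m - 7*r^2 + r*(8 - 3*m) - 1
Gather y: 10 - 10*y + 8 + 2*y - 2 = 16 - 8*y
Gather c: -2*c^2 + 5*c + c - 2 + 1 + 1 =-2*c^2 + 6*c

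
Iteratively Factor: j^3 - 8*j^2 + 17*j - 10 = (j - 5)*(j^2 - 3*j + 2) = (j - 5)*(j - 1)*(j - 2)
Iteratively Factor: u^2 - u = (u)*(u - 1)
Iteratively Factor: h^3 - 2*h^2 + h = (h - 1)*(h^2 - h) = h*(h - 1)*(h - 1)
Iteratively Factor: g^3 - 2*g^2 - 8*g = (g - 4)*(g^2 + 2*g) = (g - 4)*(g + 2)*(g)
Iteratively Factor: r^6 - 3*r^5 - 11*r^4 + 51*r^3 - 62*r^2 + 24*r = (r - 2)*(r^5 - r^4 - 13*r^3 + 25*r^2 - 12*r) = (r - 2)*(r - 1)*(r^4 - 13*r^2 + 12*r) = r*(r - 2)*(r - 1)*(r^3 - 13*r + 12) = r*(r - 3)*(r - 2)*(r - 1)*(r^2 + 3*r - 4) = r*(r - 3)*(r - 2)*(r - 1)^2*(r + 4)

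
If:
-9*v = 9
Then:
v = -1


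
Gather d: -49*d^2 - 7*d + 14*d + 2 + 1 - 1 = -49*d^2 + 7*d + 2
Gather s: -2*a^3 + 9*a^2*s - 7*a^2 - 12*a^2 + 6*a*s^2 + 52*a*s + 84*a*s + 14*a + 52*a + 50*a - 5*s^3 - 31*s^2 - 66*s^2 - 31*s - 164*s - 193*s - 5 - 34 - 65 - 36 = -2*a^3 - 19*a^2 + 116*a - 5*s^3 + s^2*(6*a - 97) + s*(9*a^2 + 136*a - 388) - 140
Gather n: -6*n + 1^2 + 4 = 5 - 6*n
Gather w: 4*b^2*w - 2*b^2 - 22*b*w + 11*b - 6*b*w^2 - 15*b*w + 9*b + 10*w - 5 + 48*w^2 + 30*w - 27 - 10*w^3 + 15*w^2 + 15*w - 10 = -2*b^2 + 20*b - 10*w^3 + w^2*(63 - 6*b) + w*(4*b^2 - 37*b + 55) - 42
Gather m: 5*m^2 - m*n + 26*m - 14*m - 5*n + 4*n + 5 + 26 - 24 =5*m^2 + m*(12 - n) - n + 7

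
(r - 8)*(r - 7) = r^2 - 15*r + 56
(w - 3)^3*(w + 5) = w^4 - 4*w^3 - 18*w^2 + 108*w - 135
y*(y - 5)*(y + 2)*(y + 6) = y^4 + 3*y^3 - 28*y^2 - 60*y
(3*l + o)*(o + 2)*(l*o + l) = 3*l^2*o^2 + 9*l^2*o + 6*l^2 + l*o^3 + 3*l*o^2 + 2*l*o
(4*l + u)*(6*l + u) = 24*l^2 + 10*l*u + u^2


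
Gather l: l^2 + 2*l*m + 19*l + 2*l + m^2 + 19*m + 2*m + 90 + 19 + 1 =l^2 + l*(2*m + 21) + m^2 + 21*m + 110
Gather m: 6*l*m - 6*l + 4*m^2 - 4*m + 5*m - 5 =-6*l + 4*m^2 + m*(6*l + 1) - 5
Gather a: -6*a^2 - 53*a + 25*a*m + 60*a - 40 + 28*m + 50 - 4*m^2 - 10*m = -6*a^2 + a*(25*m + 7) - 4*m^2 + 18*m + 10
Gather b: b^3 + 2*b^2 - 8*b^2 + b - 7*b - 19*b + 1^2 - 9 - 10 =b^3 - 6*b^2 - 25*b - 18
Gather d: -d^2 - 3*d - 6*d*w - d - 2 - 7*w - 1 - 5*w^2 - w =-d^2 + d*(-6*w - 4) - 5*w^2 - 8*w - 3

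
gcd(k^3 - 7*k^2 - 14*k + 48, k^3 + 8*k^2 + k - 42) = k^2 + k - 6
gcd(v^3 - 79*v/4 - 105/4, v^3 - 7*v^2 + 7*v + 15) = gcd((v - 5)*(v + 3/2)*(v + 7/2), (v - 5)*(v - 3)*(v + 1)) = v - 5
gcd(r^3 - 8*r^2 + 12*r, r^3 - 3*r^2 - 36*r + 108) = r - 6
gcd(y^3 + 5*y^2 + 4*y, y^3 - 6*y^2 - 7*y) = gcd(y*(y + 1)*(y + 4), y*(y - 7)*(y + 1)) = y^2 + y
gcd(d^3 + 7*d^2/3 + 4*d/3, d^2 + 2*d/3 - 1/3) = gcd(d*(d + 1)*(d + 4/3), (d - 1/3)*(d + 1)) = d + 1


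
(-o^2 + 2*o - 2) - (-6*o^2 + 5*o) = 5*o^2 - 3*o - 2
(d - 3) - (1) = d - 4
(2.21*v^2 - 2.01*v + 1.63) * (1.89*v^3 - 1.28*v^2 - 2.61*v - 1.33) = 4.1769*v^5 - 6.6277*v^4 - 0.1146*v^3 + 0.220399999999999*v^2 - 1.581*v - 2.1679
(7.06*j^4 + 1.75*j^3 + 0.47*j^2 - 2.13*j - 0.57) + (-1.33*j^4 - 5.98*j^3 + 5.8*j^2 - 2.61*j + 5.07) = 5.73*j^4 - 4.23*j^3 + 6.27*j^2 - 4.74*j + 4.5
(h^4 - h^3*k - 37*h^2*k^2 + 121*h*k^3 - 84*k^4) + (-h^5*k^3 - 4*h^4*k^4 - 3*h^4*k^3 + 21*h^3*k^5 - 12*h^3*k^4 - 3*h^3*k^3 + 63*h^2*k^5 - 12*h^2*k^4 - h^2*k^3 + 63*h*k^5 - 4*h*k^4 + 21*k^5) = -h^5*k^3 - 4*h^4*k^4 - 3*h^4*k^3 + h^4 + 21*h^3*k^5 - 12*h^3*k^4 - 3*h^3*k^3 - h^3*k + 63*h^2*k^5 - 12*h^2*k^4 - h^2*k^3 - 37*h^2*k^2 + 63*h*k^5 - 4*h*k^4 + 121*h*k^3 + 21*k^5 - 84*k^4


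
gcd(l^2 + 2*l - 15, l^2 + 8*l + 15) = l + 5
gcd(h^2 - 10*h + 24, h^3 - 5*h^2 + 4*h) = h - 4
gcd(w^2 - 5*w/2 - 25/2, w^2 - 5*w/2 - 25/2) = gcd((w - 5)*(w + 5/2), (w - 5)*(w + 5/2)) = w^2 - 5*w/2 - 25/2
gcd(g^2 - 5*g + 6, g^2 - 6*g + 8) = g - 2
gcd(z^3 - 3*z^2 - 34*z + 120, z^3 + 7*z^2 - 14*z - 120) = z^2 + 2*z - 24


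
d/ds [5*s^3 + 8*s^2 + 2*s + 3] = 15*s^2 + 16*s + 2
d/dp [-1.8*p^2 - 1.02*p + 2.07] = -3.6*p - 1.02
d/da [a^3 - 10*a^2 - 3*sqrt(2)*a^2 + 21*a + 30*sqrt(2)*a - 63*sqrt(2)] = 3*a^2 - 20*a - 6*sqrt(2)*a + 21 + 30*sqrt(2)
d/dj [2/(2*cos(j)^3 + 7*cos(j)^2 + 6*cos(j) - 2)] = 16*(3*cos(j)^2 + 7*cos(j) + 3)*sin(j)/(15*cos(j) + 7*cos(2*j) + cos(3*j) + 3)^2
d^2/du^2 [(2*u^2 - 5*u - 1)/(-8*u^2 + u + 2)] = 2*(304*u^3 + 96*u^2 + 216*u - 1)/(512*u^6 - 192*u^5 - 360*u^4 + 95*u^3 + 90*u^2 - 12*u - 8)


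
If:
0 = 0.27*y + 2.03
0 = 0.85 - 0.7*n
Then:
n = 1.21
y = -7.52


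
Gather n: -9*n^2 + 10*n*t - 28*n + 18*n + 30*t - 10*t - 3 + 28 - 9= -9*n^2 + n*(10*t - 10) + 20*t + 16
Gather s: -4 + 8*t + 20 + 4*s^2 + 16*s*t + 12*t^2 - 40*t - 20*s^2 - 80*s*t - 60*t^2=-16*s^2 - 64*s*t - 48*t^2 - 32*t + 16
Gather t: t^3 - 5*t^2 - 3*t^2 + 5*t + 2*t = t^3 - 8*t^2 + 7*t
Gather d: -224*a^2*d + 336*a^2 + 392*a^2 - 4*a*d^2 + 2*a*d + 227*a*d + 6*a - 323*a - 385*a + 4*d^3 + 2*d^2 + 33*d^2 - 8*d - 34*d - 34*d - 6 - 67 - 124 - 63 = 728*a^2 - 702*a + 4*d^3 + d^2*(35 - 4*a) + d*(-224*a^2 + 229*a - 76) - 260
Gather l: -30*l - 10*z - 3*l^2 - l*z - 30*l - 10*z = -3*l^2 + l*(-z - 60) - 20*z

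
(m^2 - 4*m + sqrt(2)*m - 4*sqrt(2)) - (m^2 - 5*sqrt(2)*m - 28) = -4*m + 6*sqrt(2)*m - 4*sqrt(2) + 28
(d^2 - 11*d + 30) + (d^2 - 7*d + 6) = 2*d^2 - 18*d + 36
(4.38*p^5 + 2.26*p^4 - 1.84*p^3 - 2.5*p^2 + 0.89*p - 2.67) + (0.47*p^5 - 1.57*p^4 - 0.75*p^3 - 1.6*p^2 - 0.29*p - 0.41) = 4.85*p^5 + 0.69*p^4 - 2.59*p^3 - 4.1*p^2 + 0.6*p - 3.08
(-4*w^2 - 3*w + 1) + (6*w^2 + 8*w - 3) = 2*w^2 + 5*w - 2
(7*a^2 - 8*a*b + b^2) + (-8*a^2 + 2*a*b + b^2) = -a^2 - 6*a*b + 2*b^2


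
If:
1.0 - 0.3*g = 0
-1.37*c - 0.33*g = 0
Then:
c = -0.80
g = 3.33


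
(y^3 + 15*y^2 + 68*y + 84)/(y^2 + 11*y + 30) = (y^2 + 9*y + 14)/(y + 5)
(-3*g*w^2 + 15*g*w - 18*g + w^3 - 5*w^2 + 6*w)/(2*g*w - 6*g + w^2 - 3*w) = (-3*g*w + 6*g + w^2 - 2*w)/(2*g + w)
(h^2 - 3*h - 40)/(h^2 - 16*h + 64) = (h + 5)/(h - 8)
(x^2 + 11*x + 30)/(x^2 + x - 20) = (x + 6)/(x - 4)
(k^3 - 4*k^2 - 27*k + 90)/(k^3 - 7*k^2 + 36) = (k + 5)/(k + 2)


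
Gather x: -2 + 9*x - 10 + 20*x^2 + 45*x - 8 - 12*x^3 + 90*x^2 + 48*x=-12*x^3 + 110*x^2 + 102*x - 20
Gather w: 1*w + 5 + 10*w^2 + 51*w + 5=10*w^2 + 52*w + 10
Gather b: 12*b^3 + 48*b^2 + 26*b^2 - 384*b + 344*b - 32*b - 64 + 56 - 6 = 12*b^3 + 74*b^2 - 72*b - 14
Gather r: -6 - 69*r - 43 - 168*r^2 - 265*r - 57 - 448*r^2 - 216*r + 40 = -616*r^2 - 550*r - 66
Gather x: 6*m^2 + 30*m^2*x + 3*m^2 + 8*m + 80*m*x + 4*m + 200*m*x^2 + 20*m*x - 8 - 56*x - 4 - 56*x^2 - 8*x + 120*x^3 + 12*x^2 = 9*m^2 + 12*m + 120*x^3 + x^2*(200*m - 44) + x*(30*m^2 + 100*m - 64) - 12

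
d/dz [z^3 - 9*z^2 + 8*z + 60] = 3*z^2 - 18*z + 8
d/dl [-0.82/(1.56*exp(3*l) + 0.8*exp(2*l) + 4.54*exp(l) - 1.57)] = (3.8376*exp(2*l) + 1.312*exp(l) + 3.7228)*exp(l)/(1.56*exp(3*l) + 0.8*exp(2*l) + 4.54*exp(l) - 1.57)^2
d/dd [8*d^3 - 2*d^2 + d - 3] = 24*d^2 - 4*d + 1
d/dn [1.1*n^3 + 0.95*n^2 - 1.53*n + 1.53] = 3.3*n^2 + 1.9*n - 1.53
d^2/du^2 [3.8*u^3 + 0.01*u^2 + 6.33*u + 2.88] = 22.8*u + 0.02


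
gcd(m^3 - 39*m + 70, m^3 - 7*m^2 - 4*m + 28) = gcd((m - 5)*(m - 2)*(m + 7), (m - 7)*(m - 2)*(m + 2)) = m - 2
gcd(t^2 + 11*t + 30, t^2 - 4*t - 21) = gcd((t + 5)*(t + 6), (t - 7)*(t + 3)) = 1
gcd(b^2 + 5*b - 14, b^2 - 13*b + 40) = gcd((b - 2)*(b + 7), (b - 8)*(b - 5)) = 1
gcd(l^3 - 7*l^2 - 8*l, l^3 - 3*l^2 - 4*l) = l^2 + l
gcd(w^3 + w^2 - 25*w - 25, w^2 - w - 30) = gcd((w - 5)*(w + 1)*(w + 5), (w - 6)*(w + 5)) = w + 5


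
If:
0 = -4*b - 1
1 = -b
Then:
No Solution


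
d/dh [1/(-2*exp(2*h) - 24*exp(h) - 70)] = (exp(h) + 6)*exp(h)/(exp(2*h) + 12*exp(h) + 35)^2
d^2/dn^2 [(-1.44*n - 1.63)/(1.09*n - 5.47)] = -21.04463/(1.09*n - 5.47)^3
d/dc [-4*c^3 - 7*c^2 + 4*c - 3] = -12*c^2 - 14*c + 4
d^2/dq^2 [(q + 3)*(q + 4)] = 2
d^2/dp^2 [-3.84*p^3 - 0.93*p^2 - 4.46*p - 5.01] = -23.04*p - 1.86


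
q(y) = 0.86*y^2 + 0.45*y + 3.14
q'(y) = 1.72*y + 0.45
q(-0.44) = 3.11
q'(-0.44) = -0.31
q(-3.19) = 10.46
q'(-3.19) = -5.04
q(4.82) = 25.29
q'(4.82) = 8.74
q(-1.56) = 4.53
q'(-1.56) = -2.23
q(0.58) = 3.69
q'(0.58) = 1.45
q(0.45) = 3.52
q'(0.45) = 1.22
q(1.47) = 5.66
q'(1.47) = 2.98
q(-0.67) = 3.22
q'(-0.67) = -0.70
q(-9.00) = 68.75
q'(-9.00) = -15.03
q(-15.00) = 189.89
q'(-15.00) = -25.35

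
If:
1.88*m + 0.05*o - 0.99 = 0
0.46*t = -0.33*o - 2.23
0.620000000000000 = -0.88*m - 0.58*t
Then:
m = 0.63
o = -3.93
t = -2.03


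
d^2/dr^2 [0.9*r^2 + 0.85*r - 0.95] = 1.80000000000000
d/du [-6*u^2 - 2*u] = -12*u - 2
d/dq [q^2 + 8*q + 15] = 2*q + 8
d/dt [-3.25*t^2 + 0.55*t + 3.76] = 0.55 - 6.5*t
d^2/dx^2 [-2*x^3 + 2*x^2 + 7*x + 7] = 4 - 12*x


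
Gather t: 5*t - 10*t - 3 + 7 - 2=2 - 5*t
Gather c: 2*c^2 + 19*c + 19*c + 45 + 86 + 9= 2*c^2 + 38*c + 140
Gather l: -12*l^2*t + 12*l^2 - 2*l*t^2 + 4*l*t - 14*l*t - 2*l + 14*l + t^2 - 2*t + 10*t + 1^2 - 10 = l^2*(12 - 12*t) + l*(-2*t^2 - 10*t + 12) + t^2 + 8*t - 9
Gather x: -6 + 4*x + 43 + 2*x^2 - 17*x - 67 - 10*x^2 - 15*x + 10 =-8*x^2 - 28*x - 20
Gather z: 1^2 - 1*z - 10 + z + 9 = 0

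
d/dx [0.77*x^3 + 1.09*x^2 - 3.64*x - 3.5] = 2.31*x^2 + 2.18*x - 3.64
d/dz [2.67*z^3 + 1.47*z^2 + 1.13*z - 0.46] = 8.01*z^2 + 2.94*z + 1.13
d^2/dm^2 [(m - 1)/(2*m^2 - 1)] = 4*(8*m^2*(m - 1) + (1 - 3*m)*(2*m^2 - 1))/(2*m^2 - 1)^3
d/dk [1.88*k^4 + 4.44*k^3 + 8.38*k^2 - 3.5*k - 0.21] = 7.52*k^3 + 13.32*k^2 + 16.76*k - 3.5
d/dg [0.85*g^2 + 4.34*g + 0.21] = 1.7*g + 4.34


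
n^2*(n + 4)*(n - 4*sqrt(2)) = n^4 - 4*sqrt(2)*n^3 + 4*n^3 - 16*sqrt(2)*n^2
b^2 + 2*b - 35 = (b - 5)*(b + 7)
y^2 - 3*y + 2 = (y - 2)*(y - 1)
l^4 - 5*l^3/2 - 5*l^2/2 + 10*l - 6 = (l - 2)*(l - 3/2)*(l - 1)*(l + 2)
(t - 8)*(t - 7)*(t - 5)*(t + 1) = t^4 - 19*t^3 + 111*t^2 - 149*t - 280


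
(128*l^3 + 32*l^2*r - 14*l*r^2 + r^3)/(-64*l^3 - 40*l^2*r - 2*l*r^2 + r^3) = (-8*l + r)/(4*l + r)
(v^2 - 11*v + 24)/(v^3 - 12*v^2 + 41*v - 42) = (v - 8)/(v^2 - 9*v + 14)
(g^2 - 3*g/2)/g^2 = (g - 3/2)/g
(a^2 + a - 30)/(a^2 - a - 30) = (-a^2 - a + 30)/(-a^2 + a + 30)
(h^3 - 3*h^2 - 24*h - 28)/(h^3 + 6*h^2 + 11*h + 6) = (h^2 - 5*h - 14)/(h^2 + 4*h + 3)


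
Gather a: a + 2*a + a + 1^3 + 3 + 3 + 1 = 4*a + 8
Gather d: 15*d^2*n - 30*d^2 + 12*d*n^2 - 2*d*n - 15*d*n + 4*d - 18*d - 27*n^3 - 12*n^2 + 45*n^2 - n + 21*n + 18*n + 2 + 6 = d^2*(15*n - 30) + d*(12*n^2 - 17*n - 14) - 27*n^3 + 33*n^2 + 38*n + 8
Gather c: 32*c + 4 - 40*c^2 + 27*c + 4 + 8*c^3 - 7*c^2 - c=8*c^3 - 47*c^2 + 58*c + 8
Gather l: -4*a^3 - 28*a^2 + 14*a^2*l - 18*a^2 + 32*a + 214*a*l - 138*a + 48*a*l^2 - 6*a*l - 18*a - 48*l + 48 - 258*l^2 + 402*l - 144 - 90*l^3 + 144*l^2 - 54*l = -4*a^3 - 46*a^2 - 124*a - 90*l^3 + l^2*(48*a - 114) + l*(14*a^2 + 208*a + 300) - 96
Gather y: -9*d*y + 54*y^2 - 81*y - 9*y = 54*y^2 + y*(-9*d - 90)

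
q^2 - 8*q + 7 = (q - 7)*(q - 1)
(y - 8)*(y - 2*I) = y^2 - 8*y - 2*I*y + 16*I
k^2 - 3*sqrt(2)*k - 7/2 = (k - 7*sqrt(2)/2)*(k + sqrt(2)/2)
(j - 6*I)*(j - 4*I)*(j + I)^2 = j^4 - 8*I*j^3 - 5*j^2 - 38*I*j + 24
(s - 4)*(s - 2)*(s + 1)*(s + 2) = s^4 - 3*s^3 - 8*s^2 + 12*s + 16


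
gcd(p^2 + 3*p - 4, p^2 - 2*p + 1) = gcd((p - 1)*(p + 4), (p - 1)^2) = p - 1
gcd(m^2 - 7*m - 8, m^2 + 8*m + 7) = m + 1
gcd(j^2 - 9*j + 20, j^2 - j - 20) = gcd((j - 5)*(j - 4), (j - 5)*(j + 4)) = j - 5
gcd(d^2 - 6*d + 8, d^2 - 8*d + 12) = d - 2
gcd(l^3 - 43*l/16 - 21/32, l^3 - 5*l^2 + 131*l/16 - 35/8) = l - 7/4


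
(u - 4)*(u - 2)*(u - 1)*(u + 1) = u^4 - 6*u^3 + 7*u^2 + 6*u - 8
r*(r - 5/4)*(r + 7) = r^3 + 23*r^2/4 - 35*r/4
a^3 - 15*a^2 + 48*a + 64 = (a - 8)^2*(a + 1)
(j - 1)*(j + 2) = j^2 + j - 2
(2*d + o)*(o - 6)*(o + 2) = 2*d*o^2 - 8*d*o - 24*d + o^3 - 4*o^2 - 12*o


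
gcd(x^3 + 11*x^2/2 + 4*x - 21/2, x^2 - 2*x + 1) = x - 1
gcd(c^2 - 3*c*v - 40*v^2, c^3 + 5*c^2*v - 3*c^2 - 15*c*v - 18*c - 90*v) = c + 5*v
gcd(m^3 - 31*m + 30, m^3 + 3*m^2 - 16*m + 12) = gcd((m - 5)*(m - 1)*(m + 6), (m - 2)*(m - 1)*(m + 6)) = m^2 + 5*m - 6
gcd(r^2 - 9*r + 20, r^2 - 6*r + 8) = r - 4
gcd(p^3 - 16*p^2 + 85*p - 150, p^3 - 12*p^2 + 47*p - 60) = p - 5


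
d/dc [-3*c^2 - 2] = -6*c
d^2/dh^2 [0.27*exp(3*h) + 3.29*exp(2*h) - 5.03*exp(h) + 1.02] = (2.43*exp(2*h) + 13.16*exp(h) - 5.03)*exp(h)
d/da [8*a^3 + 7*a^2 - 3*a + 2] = 24*a^2 + 14*a - 3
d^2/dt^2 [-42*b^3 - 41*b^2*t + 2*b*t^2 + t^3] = 4*b + 6*t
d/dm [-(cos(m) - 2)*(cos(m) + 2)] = sin(2*m)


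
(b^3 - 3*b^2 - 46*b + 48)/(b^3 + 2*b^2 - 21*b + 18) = (b - 8)/(b - 3)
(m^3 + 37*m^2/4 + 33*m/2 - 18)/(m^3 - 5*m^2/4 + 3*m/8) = 2*(m^2 + 10*m + 24)/(m*(2*m - 1))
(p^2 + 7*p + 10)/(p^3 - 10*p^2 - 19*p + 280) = (p + 2)/(p^2 - 15*p + 56)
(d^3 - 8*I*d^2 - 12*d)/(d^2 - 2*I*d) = d - 6*I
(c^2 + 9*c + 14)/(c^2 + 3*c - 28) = (c + 2)/(c - 4)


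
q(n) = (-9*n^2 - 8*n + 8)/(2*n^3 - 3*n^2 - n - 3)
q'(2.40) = 38.63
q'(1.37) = 8.44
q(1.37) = 4.09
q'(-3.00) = -0.04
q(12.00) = -0.46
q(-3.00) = 0.60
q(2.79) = -5.90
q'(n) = (-18*n - 8)/(2*n^3 - 3*n^2 - n - 3) + (-9*n^2 - 8*n + 8)*(-6*n^2 + 6*n + 1)/(2*n^3 - 3*n^2 - n - 3)^2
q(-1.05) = -0.86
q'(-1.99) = -0.48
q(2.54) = -8.93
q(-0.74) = -1.91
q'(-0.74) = -3.85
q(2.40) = -12.69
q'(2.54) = 18.66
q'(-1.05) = -2.79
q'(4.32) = 0.85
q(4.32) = -1.99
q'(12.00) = 0.05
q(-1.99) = 0.41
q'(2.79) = 7.89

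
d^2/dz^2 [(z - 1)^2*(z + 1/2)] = 6*z - 3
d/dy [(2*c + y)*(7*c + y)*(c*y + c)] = c*(14*c^2 + 18*c*y + 9*c + 3*y^2 + 2*y)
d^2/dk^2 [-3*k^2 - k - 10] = -6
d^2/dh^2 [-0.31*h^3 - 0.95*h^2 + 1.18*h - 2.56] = -1.86*h - 1.9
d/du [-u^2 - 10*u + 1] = -2*u - 10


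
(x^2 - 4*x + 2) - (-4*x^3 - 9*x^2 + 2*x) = 4*x^3 + 10*x^2 - 6*x + 2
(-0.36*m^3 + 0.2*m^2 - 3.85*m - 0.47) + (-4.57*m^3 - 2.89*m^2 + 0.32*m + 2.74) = -4.93*m^3 - 2.69*m^2 - 3.53*m + 2.27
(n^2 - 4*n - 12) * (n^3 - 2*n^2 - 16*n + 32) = n^5 - 6*n^4 - 20*n^3 + 120*n^2 + 64*n - 384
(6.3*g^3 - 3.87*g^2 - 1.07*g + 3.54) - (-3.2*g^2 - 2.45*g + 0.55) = 6.3*g^3 - 0.67*g^2 + 1.38*g + 2.99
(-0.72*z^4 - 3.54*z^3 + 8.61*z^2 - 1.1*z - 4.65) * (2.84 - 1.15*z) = 0.828*z^5 + 2.0262*z^4 - 19.9551*z^3 + 25.7174*z^2 + 2.2235*z - 13.206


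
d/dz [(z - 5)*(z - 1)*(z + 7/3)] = 3*z^2 - 22*z/3 - 9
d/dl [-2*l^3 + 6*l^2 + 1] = 6*l*(2 - l)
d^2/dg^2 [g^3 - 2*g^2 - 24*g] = 6*g - 4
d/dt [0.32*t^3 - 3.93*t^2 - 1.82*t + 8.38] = 0.96*t^2 - 7.86*t - 1.82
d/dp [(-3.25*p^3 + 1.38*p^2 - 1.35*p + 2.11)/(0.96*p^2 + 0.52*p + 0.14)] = (-3.12*p^4 - 3.38*p^3 + 0.6486*p^2 - 3.6648*p - 1.2862)/(0.9216*p^4 + 0.9984*p^3 + 0.5392*p^2 + 0.1456*p + 0.0196)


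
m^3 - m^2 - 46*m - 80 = (m - 8)*(m + 2)*(m + 5)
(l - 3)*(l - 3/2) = l^2 - 9*l/2 + 9/2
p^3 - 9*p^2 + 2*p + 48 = (p - 8)*(p - 3)*(p + 2)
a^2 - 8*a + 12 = (a - 6)*(a - 2)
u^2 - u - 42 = (u - 7)*(u + 6)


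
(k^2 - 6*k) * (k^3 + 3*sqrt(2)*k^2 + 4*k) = k^5 - 6*k^4 + 3*sqrt(2)*k^4 - 18*sqrt(2)*k^3 + 4*k^3 - 24*k^2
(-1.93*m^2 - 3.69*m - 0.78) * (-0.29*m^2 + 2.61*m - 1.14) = 0.5597*m^4 - 3.9672*m^3 - 7.2045*m^2 + 2.1708*m + 0.8892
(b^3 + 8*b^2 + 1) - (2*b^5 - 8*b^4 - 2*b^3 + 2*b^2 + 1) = -2*b^5 + 8*b^4 + 3*b^3 + 6*b^2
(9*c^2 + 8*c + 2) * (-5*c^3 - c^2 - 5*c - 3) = -45*c^5 - 49*c^4 - 63*c^3 - 69*c^2 - 34*c - 6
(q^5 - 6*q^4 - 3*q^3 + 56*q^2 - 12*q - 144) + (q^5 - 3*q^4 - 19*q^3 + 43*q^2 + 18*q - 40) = 2*q^5 - 9*q^4 - 22*q^3 + 99*q^2 + 6*q - 184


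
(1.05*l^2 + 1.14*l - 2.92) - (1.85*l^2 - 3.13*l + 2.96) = -0.8*l^2 + 4.27*l - 5.88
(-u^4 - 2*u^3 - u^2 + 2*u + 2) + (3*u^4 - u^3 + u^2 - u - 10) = 2*u^4 - 3*u^3 + u - 8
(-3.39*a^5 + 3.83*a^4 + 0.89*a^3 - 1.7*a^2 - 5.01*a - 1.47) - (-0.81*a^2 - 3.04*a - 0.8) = -3.39*a^5 + 3.83*a^4 + 0.89*a^3 - 0.89*a^2 - 1.97*a - 0.67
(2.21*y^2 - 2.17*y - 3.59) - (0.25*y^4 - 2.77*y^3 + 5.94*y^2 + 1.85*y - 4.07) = -0.25*y^4 + 2.77*y^3 - 3.73*y^2 - 4.02*y + 0.48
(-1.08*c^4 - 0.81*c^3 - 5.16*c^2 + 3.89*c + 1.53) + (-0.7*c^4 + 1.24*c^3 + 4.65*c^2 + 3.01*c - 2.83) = -1.78*c^4 + 0.43*c^3 - 0.51*c^2 + 6.9*c - 1.3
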